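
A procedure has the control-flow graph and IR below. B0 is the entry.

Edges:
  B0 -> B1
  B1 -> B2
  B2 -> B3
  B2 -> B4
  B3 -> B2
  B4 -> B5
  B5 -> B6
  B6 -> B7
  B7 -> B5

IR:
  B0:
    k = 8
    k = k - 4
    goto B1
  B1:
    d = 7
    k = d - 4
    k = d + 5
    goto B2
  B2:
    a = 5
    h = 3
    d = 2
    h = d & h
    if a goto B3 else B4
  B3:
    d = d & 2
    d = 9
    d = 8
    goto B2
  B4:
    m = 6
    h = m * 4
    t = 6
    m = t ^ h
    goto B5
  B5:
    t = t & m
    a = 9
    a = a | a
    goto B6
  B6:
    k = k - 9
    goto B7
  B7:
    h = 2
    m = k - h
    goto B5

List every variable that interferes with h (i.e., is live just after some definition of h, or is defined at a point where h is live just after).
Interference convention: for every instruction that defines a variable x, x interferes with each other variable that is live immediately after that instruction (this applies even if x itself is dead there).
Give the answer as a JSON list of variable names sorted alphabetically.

Answer: ["a", "d", "k", "t"]

Analysis:
Per-block:
  B0 def {k} use ∅
  B1 def {d,k} use ∅
  B2 def {a,d,h} use ∅
  B3 def {d} use {d}
  B4 def {h,m,t} use ∅
  B5 def {a,t} use {m,t}
  B6 def {k} use {k}
  B7 def {h,m} use {k}

Liveness:
  live B0: ∅→∅
  live B1: ∅→{k}
  live B2: {k}→{d,k}
  live B3: {d,k}→{k}
  live B4: {k}→{k,m,t}
  live B5: {k,m,t}→{k,t}
  live B6: {k,t}→{k,t}
  live B7: {k,t}→{k,m,t}

Interfere edges:
  a↔{d,h,k,t}
  d↔{a,h,k}
  h↔{a,d,k,t}
  k↔{a,d,h,m,t}
  m↔{k,t}
  t↔{a,h,k,m}

N(h) = ["a", "d", "k", "t"]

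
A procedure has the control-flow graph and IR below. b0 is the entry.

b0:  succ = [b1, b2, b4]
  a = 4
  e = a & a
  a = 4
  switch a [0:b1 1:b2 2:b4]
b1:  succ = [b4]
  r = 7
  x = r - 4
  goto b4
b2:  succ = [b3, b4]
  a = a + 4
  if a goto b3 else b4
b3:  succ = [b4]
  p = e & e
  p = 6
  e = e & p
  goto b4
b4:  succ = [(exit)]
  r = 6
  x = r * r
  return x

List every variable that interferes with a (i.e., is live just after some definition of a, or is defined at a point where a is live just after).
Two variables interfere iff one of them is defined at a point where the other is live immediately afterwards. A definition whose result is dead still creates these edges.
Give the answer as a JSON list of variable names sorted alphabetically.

Per-block:
  b0: def={a,e} ue=∅
  b1: def={r,x} ue=∅
  b2: def={a} ue={a}
  b3: def={e,p} ue={e}
  b4: def={r,x} ue=∅

Live sets:
  live b0: ∅→{a,e}
  live b1: ∅→∅
  live b2: {a,e}→{e}
  live b3: {e}→∅
  live b4: ∅→∅

Interfere edges:
  a: {e}
  e: {a,p}
  p: {e}
  r: ∅
  x: ∅

N(a) = ["e"]

Answer: ["e"]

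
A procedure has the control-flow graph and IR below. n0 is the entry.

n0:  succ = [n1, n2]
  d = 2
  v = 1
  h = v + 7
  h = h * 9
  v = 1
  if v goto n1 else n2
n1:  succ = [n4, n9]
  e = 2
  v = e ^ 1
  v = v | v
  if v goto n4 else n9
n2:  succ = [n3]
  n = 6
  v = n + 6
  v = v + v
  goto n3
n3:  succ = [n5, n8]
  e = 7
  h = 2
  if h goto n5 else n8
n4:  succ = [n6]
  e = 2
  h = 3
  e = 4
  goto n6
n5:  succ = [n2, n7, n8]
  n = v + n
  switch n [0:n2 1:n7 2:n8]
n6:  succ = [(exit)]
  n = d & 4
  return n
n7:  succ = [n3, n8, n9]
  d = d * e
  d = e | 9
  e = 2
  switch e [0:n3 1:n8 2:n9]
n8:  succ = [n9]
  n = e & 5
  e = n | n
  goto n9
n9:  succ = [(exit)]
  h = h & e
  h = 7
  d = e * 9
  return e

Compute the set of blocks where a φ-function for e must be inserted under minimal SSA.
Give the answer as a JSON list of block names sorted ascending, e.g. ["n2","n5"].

idom tree: n1←n0 n2←n0 n3←n2 n4←n1 n5←n3 n6←n4 n7←n5 n8←n3 n9←n0
Dom∩ at merges:
  n2: preds {n0,n5}: {n0} ∩ {n0,n2,n3,n5} = {n0}; idom=n0
  n3: preds {n2,n7}: {n0,n2} ∩ {n0,n2,n3,n5,n7} = {n0,n2}; idom=n2
  n8: preds {n3,n5,n7}: {n0,n2,n3} ∩ {n0,n2,n3,n5} ∩ {n0,n2,n3,n5,n7} = {n0,n2,n3}; idom=n3
  n9: preds {n1,n7,n8}: {n0,n1} ∩ {n0,n2,n3,n5,n7} ∩ {n0,n2,n3,n8} = {n0}; idom=n0

Frontier:
  n2←n0: walk · to n0
  n2←n5: walk n5→n3→n2 to n0
  n3←n2: walk · to n2
  n3←n7: walk n7→n5→n3 to n2
  n8←n3: walk · to n3
  n8←n5: walk n5 to n3
  n8←n7: walk n7→n5 to n3
  n9←n1: walk n1 to n0
  n9←n7: walk n7→n5→n3→n2 to n0
  n9←n8: walk n8→n3→n2 to n0
  n0 → ∅
  n1 → {n9}
  n2 → {n2,n9}
  n3 → {n2,n3,n9}
  n4 → ∅
  n5 → {n2,n3,n8,n9}
  n6 → ∅
  n7 → {n3,n8,n9}
  n8 → {n9}
  n9 → ∅

φ for e: defs {n1,n3,n4,n7,n8}
  DF⁺ = {n2,n3,n8,n9}

Answer: ["n2", "n3", "n8", "n9"]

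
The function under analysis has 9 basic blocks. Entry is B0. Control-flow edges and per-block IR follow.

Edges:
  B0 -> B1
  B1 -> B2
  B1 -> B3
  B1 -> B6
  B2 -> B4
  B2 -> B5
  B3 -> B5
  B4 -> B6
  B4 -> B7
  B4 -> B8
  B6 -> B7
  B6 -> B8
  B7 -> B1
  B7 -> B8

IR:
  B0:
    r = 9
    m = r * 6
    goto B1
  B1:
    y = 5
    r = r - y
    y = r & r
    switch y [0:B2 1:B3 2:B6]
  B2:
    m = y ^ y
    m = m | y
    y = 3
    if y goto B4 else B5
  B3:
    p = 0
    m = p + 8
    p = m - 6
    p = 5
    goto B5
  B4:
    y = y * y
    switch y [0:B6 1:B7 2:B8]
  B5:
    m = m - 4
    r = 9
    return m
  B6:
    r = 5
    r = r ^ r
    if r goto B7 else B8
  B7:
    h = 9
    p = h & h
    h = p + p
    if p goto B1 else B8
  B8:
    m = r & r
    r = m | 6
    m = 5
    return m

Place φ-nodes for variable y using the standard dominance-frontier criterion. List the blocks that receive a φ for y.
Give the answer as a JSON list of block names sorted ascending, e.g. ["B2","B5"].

Answer: ["B1", "B5", "B6", "B7", "B8"]

Derivation:
idom tree: B1←B0 B2←B1 B3←B1 B4←B2 B5←B1 B6←B1 B7←B1 B8←B1
Dom∩ at merges:
  B1: preds {B0,B7}: {B0} ∩ {B0,B1,B7} = {B0}; idom=B0
  B5: preds {B2,B3}: {B0,B1,B2} ∩ {B0,B1,B3} = {B0,B1}; idom=B1
  B6: preds {B1,B4}: {B0,B1} ∩ {B0,B1,B2,B4} = {B0,B1}; idom=B1
  B7: preds {B4,B6}: {B0,B1,B2,B4} ∩ {B0,B1,B6} = {B0,B1}; idom=B1
  B8: preds {B4,B6,B7}: {B0,B1,B2,B4} ∩ {B0,B1,B6} ∩ {B0,B1,B7} = {B0,B1}; idom=B1

DF walk-up:
  join B1 pred B0: · stop@B0
  join B1 pred B7: B7→B1 stop@B0
  join B5 pred B2: B2 stop@B1
  join B5 pred B3: B3 stop@B1
  join B6 pred B1: · stop@B1
  join B6 pred B4: B4→B2 stop@B1
  join B7 pred B4: B4→B2 stop@B1
  join B7 pred B6: B6 stop@B1
  join B8 pred B4: B4→B2 stop@B1
  join B8 pred B6: B6 stop@B1
  join B8 pred B7: B7 stop@B1
  B0 → ∅
  B1 → {B1}
  B2 → {B5,B6,B7,B8}
  B3 → {B5}
  B4 → {B6,B7,B8}
  B5 → ∅
  B6 → {B7,B8}
  B7 → {B1,B8}
  B8 → ∅

φ for y: defs {B1,B2,B4}
  DF⁺ = {B1,B5,B6,B7,B8}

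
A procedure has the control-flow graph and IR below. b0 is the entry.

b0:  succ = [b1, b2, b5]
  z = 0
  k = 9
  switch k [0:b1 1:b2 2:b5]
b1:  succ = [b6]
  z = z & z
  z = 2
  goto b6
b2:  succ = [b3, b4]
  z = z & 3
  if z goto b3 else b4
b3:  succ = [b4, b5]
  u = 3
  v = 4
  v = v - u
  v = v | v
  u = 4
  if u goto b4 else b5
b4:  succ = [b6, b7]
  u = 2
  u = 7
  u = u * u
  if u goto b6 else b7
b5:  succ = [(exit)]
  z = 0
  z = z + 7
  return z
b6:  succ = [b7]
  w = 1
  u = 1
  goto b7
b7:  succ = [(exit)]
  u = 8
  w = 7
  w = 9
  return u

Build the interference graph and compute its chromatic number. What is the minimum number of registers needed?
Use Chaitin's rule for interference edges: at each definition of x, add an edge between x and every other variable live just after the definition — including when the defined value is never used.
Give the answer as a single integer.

Per-block:
  b0: {k,z} / ∅
  b1: {z} / {z}
  b2: {z} / {z}
  b3: {u,v} / ∅
  b4: {u} / ∅
  b5: {z} / ∅
  b6: {u,w} / ∅
  b7: {u,w} / ∅

Live sets:
  live b0: ∅→{z}
  live b1: {z}→∅
  live b2: {z}→∅
  live b3: ∅→∅
  live b4: ∅→∅
  live b5: ∅→∅
  live b6: ∅→∅
  live b7: ∅→∅

Interfere edges:
  k — {z}
  u — {v,w}
  v — {u}
  w — {u}
  z — {k}

Registers:
  {k,z} pairwise interfere (2-clique) ⇒ χ ≥ 2
  2-colouring: R0={k,u}  R1={v,w,z}
  χ = 2

Answer: 2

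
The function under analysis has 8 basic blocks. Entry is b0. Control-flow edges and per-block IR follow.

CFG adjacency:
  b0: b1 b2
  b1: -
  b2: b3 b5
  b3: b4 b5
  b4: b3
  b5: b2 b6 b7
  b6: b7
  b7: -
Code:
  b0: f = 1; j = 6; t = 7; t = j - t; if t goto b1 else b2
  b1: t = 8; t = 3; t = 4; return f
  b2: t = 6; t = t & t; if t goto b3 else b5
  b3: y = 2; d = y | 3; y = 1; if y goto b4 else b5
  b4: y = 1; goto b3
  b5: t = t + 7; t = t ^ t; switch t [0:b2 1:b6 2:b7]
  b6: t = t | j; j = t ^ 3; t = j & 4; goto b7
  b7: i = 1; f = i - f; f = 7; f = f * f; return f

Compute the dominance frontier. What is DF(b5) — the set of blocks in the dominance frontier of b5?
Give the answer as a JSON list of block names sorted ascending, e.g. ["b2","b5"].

idom tree: b1←b0 b2←b0 b3←b2 b4←b3 b5←b2 b6←b5 b7←b5
Dom at joins:
  b2: preds {b0,b5}: {b0} ∩ {b0,b2,b5} = {b0}; idom=b0
  b3: preds {b2,b4}: {b0,b2} ∩ {b0,b2,b3,b4} = {b0,b2}; idom=b2
  b5: preds {b2,b3}: {b0,b2} ∩ {b0,b2,b3} = {b0,b2}; idom=b2
  b7: preds {b5,b6}: {b0,b2,b5} ∩ {b0,b2,b5,b6} = {b0,b2,b5}; idom=b5

Frontier:
  join b2 pred b0: · stop@b0
  join b2 pred b5: b5→b2 stop@b0
  join b3 pred b2: · stop@b2
  join b3 pred b4: b4→b3 stop@b2
  join b5 pred b2: · stop@b2
  join b5 pred b3: b3 stop@b2
  join b7 pred b5: · stop@b5
  join b7 pred b6: b6 stop@b5
  DF(b0)=∅
  DF(b1)=∅
  DF(b2)={b2}
  DF(b3)={b3,b5}
  DF(b4)={b3}
  DF(b5)={b2}
  DF(b6)={b7}
  DF(b7)=∅

DF(b5) = ["b2"]

Answer: ["b2"]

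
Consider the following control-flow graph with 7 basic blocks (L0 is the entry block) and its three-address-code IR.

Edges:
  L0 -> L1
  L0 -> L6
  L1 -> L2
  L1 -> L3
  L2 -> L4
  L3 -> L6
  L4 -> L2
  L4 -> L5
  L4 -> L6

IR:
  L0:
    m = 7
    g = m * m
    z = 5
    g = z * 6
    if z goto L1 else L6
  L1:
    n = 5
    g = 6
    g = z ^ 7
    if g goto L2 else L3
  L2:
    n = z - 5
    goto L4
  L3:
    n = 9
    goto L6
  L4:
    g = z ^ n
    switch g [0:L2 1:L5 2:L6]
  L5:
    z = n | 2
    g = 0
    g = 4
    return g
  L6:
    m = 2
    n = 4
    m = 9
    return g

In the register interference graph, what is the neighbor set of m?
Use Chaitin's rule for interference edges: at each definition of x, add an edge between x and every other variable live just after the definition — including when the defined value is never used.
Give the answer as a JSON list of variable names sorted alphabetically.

Answer: ["g"]

Working:
def/use:
  L0: def={g,m,z} ue=∅
  L1: def={g,n} ue={z}
  L2: def={n} ue={z}
  L3: def={n} ue=∅
  L4: def={g} ue={n,z}
  L5: def={g,z} ue={n}
  L6: def={m,n} ue={g}

Live sets:
  L0: in=∅ out={g,z}
  L1: in={z} out={g,z}
  L2: in={z} out={n,z}
  L3: in={g} out={g}
  L4: in={n,z} out={g,n,z}
  L5: in={n} out=∅
  L6: in={g} out=∅

Conflict graph:
  g — {m,n,z}
  m — {g}
  n — {g,z}
  z — {g,n}

N(m) = ["g"]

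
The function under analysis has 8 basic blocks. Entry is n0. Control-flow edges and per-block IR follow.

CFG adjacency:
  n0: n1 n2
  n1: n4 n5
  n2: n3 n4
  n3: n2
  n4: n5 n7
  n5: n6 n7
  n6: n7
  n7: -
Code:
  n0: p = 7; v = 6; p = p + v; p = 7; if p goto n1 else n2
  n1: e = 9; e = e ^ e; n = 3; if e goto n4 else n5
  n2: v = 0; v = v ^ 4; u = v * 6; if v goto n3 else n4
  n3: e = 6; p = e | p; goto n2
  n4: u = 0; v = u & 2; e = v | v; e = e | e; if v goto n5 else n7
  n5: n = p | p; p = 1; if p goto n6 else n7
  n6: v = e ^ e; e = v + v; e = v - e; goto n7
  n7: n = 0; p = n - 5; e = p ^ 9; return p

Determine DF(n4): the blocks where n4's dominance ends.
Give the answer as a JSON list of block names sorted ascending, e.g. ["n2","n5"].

Answer: ["n5", "n7"]

Working:
idom tree: n1←n0 n2←n0 n3←n2 n4←n0 n5←n0 n6←n5 n7←n0
Join-block Dom:
  n2: preds {n0,n3}: {n0} ∩ {n0,n2,n3} = {n0}; idom=n0
  n4: preds {n1,n2}: {n0,n1} ∩ {n0,n2} = {n0}; idom=n0
  n5: preds {n1,n4}: {n0,n1} ∩ {n0,n4} = {n0}; idom=n0
  n7: preds {n4,n5,n6}: {n0,n4} ∩ {n0,n5} ∩ {n0,n5,n6} = {n0}; idom=n0

Frontier:
  n2←n0: walk · to n0
  n2←n3: walk n3→n2 to n0
  n4←n1: walk n1 to n0
  n4←n2: walk n2 to n0
  n5←n1: walk n1 to n0
  n5←n4: walk n4 to n0
  n7←n4: walk n4 to n0
  n7←n5: walk n5 to n0
  n7←n6: walk n6→n5 to n0
  n0: DF=∅
  n1: DF={n4,n5}
  n2: DF={n2,n4}
  n3: DF={n2}
  n4: DF={n5,n7}
  n5: DF={n7}
  n6: DF={n7}
  n7: DF=∅

DF(n4) = ["n5", "n7"]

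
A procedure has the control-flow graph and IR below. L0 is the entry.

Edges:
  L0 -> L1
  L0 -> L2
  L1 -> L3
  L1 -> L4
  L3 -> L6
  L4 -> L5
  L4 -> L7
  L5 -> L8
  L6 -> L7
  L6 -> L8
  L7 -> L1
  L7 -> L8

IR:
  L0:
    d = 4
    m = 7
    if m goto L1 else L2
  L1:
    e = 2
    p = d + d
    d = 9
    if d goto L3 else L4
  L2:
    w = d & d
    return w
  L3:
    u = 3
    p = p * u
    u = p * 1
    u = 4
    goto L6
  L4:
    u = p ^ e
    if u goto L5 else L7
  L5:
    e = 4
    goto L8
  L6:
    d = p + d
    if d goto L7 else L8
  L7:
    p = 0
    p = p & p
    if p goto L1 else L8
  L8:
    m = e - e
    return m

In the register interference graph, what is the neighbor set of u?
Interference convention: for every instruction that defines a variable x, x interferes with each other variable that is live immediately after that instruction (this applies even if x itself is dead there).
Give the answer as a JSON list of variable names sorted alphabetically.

Answer: ["d", "e", "p"]

Working:
def/use:
  L0: {d,m} / ∅
  L1: {d,e,p} / {d}
  L2: {w} / {d}
  L3: {p,u} / {p}
  L4: {u} / {e,p}
  L5: {e} / ∅
  L6: {d} / {d,p}
  L7: {p} / ∅
  L8: {m} / {e}

Liveness:
  L0: in=∅ out={d}
  L1: in={d} out={d,e,p}
  L2: in={d} out=∅
  L3: in={d,e,p} out={d,e,p}
  L4: in={d,e,p} out={d,e}
  L5: in=∅ out={e}
  L6: in={d,e,p} out={d,e}
  L7: in={d,e} out={d,e}
  L8: in={e} out=∅

Interfere edges:
  d↔{e,m,p,u}
  e↔{d,p,u}
  m↔{d}
  p↔{d,e,u}
  u↔{d,e,p}
  w↔∅

N(u) = ["d", "e", "p"]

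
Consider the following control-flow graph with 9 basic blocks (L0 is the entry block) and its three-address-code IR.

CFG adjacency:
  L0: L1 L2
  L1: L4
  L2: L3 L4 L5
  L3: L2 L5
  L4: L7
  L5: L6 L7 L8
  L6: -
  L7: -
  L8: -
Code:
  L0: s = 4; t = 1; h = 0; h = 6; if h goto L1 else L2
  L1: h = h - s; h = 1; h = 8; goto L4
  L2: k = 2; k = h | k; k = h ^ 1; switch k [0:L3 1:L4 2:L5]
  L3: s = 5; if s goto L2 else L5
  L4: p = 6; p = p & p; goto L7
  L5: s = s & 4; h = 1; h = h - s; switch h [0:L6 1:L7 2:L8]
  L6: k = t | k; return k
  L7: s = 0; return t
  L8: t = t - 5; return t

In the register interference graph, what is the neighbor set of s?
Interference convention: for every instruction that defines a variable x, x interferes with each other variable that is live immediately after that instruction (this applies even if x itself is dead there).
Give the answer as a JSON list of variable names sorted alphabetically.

Per-block:
  L0: def={h,s,t} ue=∅
  L1: def={h} ue={h,s}
  L2: def={k} ue={h}
  L3: def={s} ue=∅
  L4: def={p} ue=∅
  L5: def={h,s} ue={s}
  L6: def={k} ue={k,t}
  L7: def={s} ue={t}
  L8: def={t} ue={t}

Liveness:
  live L0: ∅→{h,s,t}
  live L1: {h,s,t}→{t}
  live L2: {h,s,t}→{h,k,s,t}
  live L3: {h,k,t}→{h,k,s,t}
  live L4: {t}→{t}
  live L5: {k,s,t}→{k,t}
  live L6: {k,t}→∅
  live L7: {t}→∅
  live L8: {t}→∅

Interfere edges:
  h: {k,s,t}
  k: {h,s,t}
  p: {t}
  s: {h,k,t}
  t: {h,k,p,s}

N(s) = ["h", "k", "t"]

Answer: ["h", "k", "t"]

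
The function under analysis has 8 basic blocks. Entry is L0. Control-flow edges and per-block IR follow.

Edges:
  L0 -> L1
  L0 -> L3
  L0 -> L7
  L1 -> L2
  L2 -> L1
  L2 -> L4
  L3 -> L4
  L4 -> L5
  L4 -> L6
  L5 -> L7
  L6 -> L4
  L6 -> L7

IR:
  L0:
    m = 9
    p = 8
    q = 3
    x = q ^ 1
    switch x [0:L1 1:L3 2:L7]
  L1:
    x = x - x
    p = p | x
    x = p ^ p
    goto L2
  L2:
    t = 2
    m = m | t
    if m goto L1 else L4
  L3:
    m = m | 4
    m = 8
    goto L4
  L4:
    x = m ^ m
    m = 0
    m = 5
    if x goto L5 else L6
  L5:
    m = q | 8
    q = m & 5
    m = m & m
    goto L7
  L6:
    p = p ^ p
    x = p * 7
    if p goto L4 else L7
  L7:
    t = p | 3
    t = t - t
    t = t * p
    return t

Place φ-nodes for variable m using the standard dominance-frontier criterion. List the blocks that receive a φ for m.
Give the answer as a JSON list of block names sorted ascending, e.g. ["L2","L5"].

idom tree: L1←L0 L2←L1 L3←L0 L4←L0 L5←L4 L6←L4 L7←L0
Dom at joins:
  L1: preds {L0,L2}: {L0} ∩ {L0,L1,L2} = {L0}; idom=L0
  L4: preds {L2,L3,L6}: {L0,L1,L2} ∩ {L0,L3} ∩ {L0,L4,L6} = {L0}; idom=L0
  L7: preds {L0,L5,L6}: {L0} ∩ {L0,L4,L5} ∩ {L0,L4,L6} = {L0}; idom=L0

DF walk-up:
  L1←L0: walk · to L0
  L1←L2: walk L2→L1 to L0
  L4←L2: walk L2→L1 to L0
  L4←L3: walk L3 to L0
  L4←L6: walk L6→L4 to L0
  L7←L0: walk · to L0
  L7←L5: walk L5→L4 to L0
  L7←L6: walk L6→L4 to L0
  L0 → ∅
  L1 → {L1,L4}
  L2 → {L1,L4}
  L3 → {L4}
  L4 → {L4,L7}
  L5 → {L7}
  L6 → {L4,L7}
  L7 → ∅

φ for m: defs {L0,L2,L3,L4,L5}
  DF⁺ = {L1,L4,L7}

Answer: ["L1", "L4", "L7"]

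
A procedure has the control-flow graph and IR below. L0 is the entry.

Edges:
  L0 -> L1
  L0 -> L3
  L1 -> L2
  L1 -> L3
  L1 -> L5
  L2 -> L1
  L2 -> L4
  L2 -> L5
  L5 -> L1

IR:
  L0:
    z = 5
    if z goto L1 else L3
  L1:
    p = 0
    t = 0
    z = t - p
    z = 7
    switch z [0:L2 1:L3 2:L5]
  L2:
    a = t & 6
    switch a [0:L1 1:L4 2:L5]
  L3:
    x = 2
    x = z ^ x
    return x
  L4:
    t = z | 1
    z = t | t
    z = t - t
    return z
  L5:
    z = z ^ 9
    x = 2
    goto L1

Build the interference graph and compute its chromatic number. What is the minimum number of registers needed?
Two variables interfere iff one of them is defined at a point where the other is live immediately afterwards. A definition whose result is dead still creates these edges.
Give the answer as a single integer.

Block summaries:
  L0: {z} / ∅
  L1: {p,t,z} / ∅
  L2: {a} / {t}
  L3: {x} / {z}
  L4: {t,z} / {z}
  L5: {x,z} / {z}

Live sets:
  L0 li=∅ lo={z}
  L1 li=∅ lo={t,z}
  L2 li={t,z} lo={z}
  L3 li={z} lo=∅
  L4 li={z} lo=∅
  L5 li={z} lo=∅

Interfere edges:
  a — {z}
  p — {t}
  t — {p,z}
  x — {z}
  z — {a,t,x}

Registers:
  lower bound: {a,z} mutually conflict ⇒ χ ≥ 2
  assign a→c1 p→c0 t→c1 x→c1 z→c0 — no edge inside a register ⇒ χ ≤ 2
  χ = 2

Answer: 2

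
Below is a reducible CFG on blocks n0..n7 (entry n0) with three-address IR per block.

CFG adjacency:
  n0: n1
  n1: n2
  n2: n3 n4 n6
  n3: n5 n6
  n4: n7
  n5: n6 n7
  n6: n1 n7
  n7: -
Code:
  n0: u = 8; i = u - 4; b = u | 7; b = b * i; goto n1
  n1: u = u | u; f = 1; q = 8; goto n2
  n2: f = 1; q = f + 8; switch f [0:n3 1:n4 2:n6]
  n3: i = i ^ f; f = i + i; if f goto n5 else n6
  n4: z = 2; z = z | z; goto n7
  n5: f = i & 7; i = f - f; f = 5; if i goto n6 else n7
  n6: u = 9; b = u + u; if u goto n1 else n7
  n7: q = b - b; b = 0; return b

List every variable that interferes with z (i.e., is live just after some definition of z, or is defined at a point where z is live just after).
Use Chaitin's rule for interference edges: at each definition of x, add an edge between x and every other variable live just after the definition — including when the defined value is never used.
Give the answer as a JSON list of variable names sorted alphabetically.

Answer: ["b"]

Working:
Per-block:
  n0 def {b,i,u} use ∅
  n1 def {f,q,u} use {u}
  n2 def {f,q} use ∅
  n3 def {f,i} use {f,i}
  n4 def {z} use ∅
  n5 def {f,i} use {i}
  n6 def {b,u} use ∅
  n7 def {b,q} use {b}

Liveness:
  live n0: ∅→{b,i,u}
  live n1: {b,i,u}→{b,i}
  live n2: {b,i}→{b,f,i}
  live n3: {b,f,i}→{b,i}
  live n4: {b}→{b}
  live n5: {b,i}→{b,i}
  live n6: {i}→{b,i,u}
  live n7: {b}→∅

Interference:
  b — {f,i,q,u,z}
  f — {b,i,q}
  i — {b,f,q,u}
  q — {b,f,i}
  u — {b,i}
  z — {b}

N(z) = ["b"]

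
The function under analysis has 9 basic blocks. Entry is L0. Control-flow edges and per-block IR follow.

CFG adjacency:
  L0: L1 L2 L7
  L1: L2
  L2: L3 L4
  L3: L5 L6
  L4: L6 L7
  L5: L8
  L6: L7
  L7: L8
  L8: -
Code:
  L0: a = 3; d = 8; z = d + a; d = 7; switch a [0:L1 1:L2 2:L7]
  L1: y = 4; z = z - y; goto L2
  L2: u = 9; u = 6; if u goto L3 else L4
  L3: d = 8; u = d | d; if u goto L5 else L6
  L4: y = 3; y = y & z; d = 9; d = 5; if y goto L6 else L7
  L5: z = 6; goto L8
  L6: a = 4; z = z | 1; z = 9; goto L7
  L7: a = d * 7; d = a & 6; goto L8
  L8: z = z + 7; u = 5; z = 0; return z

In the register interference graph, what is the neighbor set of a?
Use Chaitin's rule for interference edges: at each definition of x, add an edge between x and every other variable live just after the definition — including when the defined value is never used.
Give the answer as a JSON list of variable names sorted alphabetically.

Answer: ["d", "z"]

Analysis:
Per-block:
  L0: {a,d,z} / ∅
  L1: {y,z} / {z}
  L2: {u} / ∅
  L3: {d,u} / ∅
  L4: {d,y} / {z}
  L5: {z} / ∅
  L6: {a,z} / {z}
  L7: {a,d} / {d}
  L8: {u,z} / {z}

Live sets:
  L0 li=∅ lo={d,z}
  L1 li={z} lo={z}
  L2 li={z} lo={z}
  L3 li={z} lo={d,z}
  L4 li={z} lo={d,z}
  L5 li=∅ lo={z}
  L6 li={d,z} lo={d,z}
  L7 li={d,z} lo={z}
  L8 li={z} lo=∅

Interfere edges:
  a↔{d,z}
  d↔{a,u,y,z}
  u↔{d,z}
  y↔{d,z}
  z↔{a,d,u,y}

N(a) = ["d", "z"]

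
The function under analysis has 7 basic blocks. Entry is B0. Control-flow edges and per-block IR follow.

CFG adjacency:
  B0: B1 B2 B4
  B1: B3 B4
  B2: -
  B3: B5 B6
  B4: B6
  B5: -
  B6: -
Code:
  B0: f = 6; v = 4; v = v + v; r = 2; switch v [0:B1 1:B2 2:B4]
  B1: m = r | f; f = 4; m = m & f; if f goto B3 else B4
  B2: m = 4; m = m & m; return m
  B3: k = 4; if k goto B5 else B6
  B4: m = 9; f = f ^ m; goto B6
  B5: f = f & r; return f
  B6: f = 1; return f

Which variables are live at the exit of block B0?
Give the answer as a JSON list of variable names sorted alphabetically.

Per-block:
  B0: {f,r,v} / ∅
  B1: {f,m} / {f,r}
  B2: {m} / ∅
  B3: {k} / ∅
  B4: {f,m} / {f}
  B5: {f} / {f,r}
  B6: {f} / ∅

Live sets:
  live B0: ∅→{f,r}
  live B1: {f,r}→{f,r}
  live B2: ∅→∅
  live B3: {f,r}→{f,r}
  live B4: {f}→∅
  live B5: {f,r}→∅
  live B6: ∅→∅

live-out(B0) = ["f", "r"]

Answer: ["f", "r"]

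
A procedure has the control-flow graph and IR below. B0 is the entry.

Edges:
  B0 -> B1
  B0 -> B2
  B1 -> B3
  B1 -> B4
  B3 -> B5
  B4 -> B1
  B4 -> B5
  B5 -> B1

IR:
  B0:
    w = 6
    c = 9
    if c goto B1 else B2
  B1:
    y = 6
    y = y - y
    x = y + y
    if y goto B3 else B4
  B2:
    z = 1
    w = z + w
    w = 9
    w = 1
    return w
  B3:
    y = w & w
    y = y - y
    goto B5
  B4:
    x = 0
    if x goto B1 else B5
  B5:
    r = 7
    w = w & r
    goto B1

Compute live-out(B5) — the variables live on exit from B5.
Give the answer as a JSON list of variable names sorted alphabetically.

Block summaries:
  B0: def={c,w} ue=∅
  B1: def={x,y} ue=∅
  B2: def={w,z} ue={w}
  B3: def={y} ue={w}
  B4: def={x} ue=∅
  B5: def={r,w} ue={w}

Backward fixpoint:
  live B0: ∅→{w}
  live B1: {w}→{w}
  live B2: {w}→∅
  live B3: {w}→{w}
  live B4: {w}→{w}
  live B5: {w}→{w}

live-out(B5) = ["w"]

Answer: ["w"]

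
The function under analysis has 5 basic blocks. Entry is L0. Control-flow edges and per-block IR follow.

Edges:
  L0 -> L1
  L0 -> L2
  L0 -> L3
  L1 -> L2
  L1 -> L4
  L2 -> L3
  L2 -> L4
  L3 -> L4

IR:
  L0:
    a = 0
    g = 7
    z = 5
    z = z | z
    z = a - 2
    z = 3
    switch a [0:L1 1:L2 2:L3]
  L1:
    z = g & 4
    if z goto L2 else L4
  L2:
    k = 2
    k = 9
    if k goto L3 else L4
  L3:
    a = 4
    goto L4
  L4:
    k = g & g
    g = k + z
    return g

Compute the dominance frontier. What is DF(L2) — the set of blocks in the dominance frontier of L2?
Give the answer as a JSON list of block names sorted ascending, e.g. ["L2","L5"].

Answer: ["L3", "L4"]

Derivation:
idom tree: L1←L0 L2←L0 L3←L0 L4←L0
Join-block Dom:
  L2: preds {L0,L1}: {L0} ∩ {L0,L1} = {L0}; idom=L0
  L3: preds {L0,L2}: {L0} ∩ {L0,L2} = {L0}; idom=L0
  L4: preds {L1,L2,L3}: {L0,L1} ∩ {L0,L2} ∩ {L0,L3} = {L0}; idom=L0

DF walk-up:
  L2←L0: walk · to L0
  L2←L1: walk L1 to L0
  L3←L0: walk · to L0
  L3←L2: walk L2 to L0
  L4←L1: walk L1 to L0
  L4←L2: walk L2 to L0
  L4←L3: walk L3 to L0
  DF(L0)=∅
  DF(L1)={L2,L4}
  DF(L2)={L3,L4}
  DF(L3)={L4}
  DF(L4)=∅

DF(L2) = ["L3", "L4"]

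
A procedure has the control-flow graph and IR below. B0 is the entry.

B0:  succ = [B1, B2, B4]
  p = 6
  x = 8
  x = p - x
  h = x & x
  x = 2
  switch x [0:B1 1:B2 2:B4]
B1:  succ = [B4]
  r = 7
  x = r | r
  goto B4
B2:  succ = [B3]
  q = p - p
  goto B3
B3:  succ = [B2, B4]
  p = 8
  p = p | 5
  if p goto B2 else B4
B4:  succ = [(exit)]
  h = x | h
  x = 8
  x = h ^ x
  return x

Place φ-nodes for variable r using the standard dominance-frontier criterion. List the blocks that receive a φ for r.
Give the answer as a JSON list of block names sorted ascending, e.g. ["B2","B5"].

Answer: ["B4"]

Derivation:
idom tree: B1←B0 B2←B0 B3←B2 B4←B0
Join-block Dom:
  B2: preds {B0,B3}: {B0} ∩ {B0,B2,B3} = {B0}; idom=B0
  B4: preds {B0,B1,B3}: {B0} ∩ {B0,B1} ∩ {B0,B2,B3} = {B0}; idom=B0

Frontier:
  join B2 pred B0: · stop@B0
  join B2 pred B3: B3→B2 stop@B0
  join B4 pred B0: · stop@B0
  join B4 pred B1: B1 stop@B0
  join B4 pred B3: B3→B2 stop@B0
  DF(B0)=∅
  DF(B1)={B4}
  DF(B2)={B2,B4}
  DF(B3)={B2,B4}
  DF(B4)=∅

φ for r: defs {B1}
  DF⁺ = {B4}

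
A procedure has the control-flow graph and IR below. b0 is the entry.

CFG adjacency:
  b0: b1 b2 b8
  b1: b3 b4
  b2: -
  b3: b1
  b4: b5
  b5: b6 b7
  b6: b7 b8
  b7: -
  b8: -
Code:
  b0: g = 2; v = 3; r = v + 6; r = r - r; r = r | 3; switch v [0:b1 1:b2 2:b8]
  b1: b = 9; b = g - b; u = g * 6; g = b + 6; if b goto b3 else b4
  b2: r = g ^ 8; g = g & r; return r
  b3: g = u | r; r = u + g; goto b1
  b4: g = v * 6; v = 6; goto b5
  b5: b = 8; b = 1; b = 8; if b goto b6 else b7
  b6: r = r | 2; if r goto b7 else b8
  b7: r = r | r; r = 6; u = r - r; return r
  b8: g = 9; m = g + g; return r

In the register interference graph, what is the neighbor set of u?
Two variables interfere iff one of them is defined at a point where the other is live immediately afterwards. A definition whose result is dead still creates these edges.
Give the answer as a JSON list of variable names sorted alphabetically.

Answer: ["b", "g", "r", "v"]

Derivation:
Block summaries:
  b0: {g,r,v} / ∅
  b1: {b,g,u} / {g}
  b2: {g,r} / {g}
  b3: {g,r} / {r,u}
  b4: {g,v} / {v}
  b5: {b} / ∅
  b6: {r} / {r}
  b7: {r,u} / {r}
  b8: {g,m} / {r}

Liveness:
  b0: in=∅ out={g,r,v}
  b1: in={g,r,v} out={r,u,v}
  b2: in={g} out=∅
  b3: in={r,u,v} out={g,r,v}
  b4: in={r,v} out={r}
  b5: in={r} out={r}
  b6: in={r} out={r}
  b7: in={r} out=∅
  b8: in={r} out=∅

Conflict graph:
  b: {g,r,u,v}
  g: {b,r,u,v}
  m: {r}
  r: {b,g,m,u,v}
  u: {b,g,r,v}
  v: {b,g,r,u}

N(u) = ["b", "g", "r", "v"]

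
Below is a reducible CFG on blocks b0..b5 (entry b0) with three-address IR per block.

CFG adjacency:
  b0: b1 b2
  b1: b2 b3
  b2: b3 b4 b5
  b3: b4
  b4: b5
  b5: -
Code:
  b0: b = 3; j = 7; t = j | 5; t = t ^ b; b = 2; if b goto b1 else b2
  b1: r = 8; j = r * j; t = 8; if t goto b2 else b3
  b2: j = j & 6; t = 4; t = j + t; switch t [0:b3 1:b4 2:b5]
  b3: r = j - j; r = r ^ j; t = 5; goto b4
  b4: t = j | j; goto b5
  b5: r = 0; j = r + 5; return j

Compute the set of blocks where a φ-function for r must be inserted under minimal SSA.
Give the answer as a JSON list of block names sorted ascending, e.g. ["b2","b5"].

Answer: ["b2", "b3", "b4", "b5"]

Working:
idom tree: b1←b0 b2←b0 b3←b0 b4←b0 b5←b0
Join-block Dom:
  b2: preds {b0,b1}: {b0} ∩ {b0,b1} = {b0}; idom=b0
  b3: preds {b1,b2}: {b0,b1} ∩ {b0,b2} = {b0}; idom=b0
  b4: preds {b2,b3}: {b0,b2} ∩ {b0,b3} = {b0}; idom=b0
  b5: preds {b2,b4}: {b0,b2} ∩ {b0,b4} = {b0}; idom=b0

Frontier:
  b2←b0: walk · to b0
  b2←b1: walk b1 to b0
  b3←b1: walk b1 to b0
  b3←b2: walk b2 to b0
  b4←b2: walk b2 to b0
  b4←b3: walk b3 to b0
  b5←b2: walk b2 to b0
  b5←b4: walk b4 to b0
  b0 → ∅
  b1 → {b2,b3}
  b2 → {b3,b4,b5}
  b3 → {b4}
  b4 → {b5}
  b5 → ∅

φ for r: defs {b1,b3,b5}
  DF⁺ = {b2,b3,b4,b5}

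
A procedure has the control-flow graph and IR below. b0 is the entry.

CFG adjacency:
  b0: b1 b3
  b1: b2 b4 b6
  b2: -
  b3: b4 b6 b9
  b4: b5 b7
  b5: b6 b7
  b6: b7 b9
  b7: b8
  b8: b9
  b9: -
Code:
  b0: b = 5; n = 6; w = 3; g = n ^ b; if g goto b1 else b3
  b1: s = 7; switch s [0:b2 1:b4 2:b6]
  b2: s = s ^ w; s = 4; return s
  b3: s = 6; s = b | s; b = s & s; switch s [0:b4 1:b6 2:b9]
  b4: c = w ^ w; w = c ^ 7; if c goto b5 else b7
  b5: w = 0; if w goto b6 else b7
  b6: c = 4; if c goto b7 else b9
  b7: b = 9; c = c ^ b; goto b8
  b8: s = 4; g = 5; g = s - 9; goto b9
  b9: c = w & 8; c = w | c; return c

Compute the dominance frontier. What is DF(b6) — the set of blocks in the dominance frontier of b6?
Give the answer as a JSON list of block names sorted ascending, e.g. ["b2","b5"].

idom tree: b1←b0 b2←b1 b3←b0 b4←b0 b5←b4 b6←b0 b7←b0 b8←b7 b9←b0
Dom∩ at merges:
  b4: preds {b1,b3}: {b0,b1} ∩ {b0,b3} = {b0}; idom=b0
  b6: preds {b1,b3,b5}: {b0,b1} ∩ {b0,b3} ∩ {b0,b4,b5} = {b0}; idom=b0
  b7: preds {b4,b5,b6}: {b0,b4} ∩ {b0,b4,b5} ∩ {b0,b6} = {b0}; idom=b0
  b9: preds {b3,b6,b8}: {b0,b3} ∩ {b0,b6} ∩ {b0,b7,b8} = {b0}; idom=b0

DF walk-up:
  b4←b1: walk b1 to b0
  b4←b3: walk b3 to b0
  b6←b1: walk b1 to b0
  b6←b3: walk b3 to b0
  b6←b5: walk b5→b4 to b0
  b7←b4: walk b4 to b0
  b7←b5: walk b5→b4 to b0
  b7←b6: walk b6 to b0
  b9←b3: walk b3 to b0
  b9←b6: walk b6 to b0
  b9←b8: walk b8→b7 to b0
  b0: DF=∅
  b1: DF={b4,b6}
  b2: DF=∅
  b3: DF={b4,b6,b9}
  b4: DF={b6,b7}
  b5: DF={b6,b7}
  b6: DF={b7,b9}
  b7: DF={b9}
  b8: DF={b9}
  b9: DF=∅

DF(b6) = ["b7", "b9"]

Answer: ["b7", "b9"]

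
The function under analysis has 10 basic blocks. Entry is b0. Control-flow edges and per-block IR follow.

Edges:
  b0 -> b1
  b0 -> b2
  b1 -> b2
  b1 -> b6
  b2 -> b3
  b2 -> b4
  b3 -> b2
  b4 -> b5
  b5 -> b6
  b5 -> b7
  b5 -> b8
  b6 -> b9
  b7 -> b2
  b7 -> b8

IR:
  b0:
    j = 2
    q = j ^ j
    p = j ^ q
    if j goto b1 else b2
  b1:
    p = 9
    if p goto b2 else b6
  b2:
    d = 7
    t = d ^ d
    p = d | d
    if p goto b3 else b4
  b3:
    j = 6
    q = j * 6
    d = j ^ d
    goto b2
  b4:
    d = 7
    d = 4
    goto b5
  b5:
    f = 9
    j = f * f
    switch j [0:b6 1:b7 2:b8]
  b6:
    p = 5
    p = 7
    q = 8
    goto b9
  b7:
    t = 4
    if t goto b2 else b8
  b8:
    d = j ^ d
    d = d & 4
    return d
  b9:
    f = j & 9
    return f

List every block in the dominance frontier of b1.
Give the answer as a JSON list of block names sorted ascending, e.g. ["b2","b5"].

idom tree: b1←b0 b2←b0 b3←b2 b4←b2 b5←b4 b6←b0 b7←b5 b8←b5 b9←b6
Dom at joins:
  b2: preds {b0,b1,b3,b7}: {b0} ∩ {b0,b1} ∩ {b0,b2,b3} ∩ {b0,b2,b4,b5,b7} = {b0}; idom=b0
  b6: preds {b1,b5}: {b0,b1} ∩ {b0,b2,b4,b5} = {b0}; idom=b0
  b8: preds {b5,b7}: {b0,b2,b4,b5} ∩ {b0,b2,b4,b5,b7} = {b0,b2,b4,b5}; idom=b5

Frontier:
  join b2 pred b0: · stop@b0
  join b2 pred b1: b1 stop@b0
  join b2 pred b3: b3→b2 stop@b0
  join b2 pred b7: b7→b5→b4→b2 stop@b0
  join b6 pred b1: b1 stop@b0
  join b6 pred b5: b5→b4→b2 stop@b0
  join b8 pred b5: · stop@b5
  join b8 pred b7: b7 stop@b5
  b0: DF=∅
  b1: DF={b2,b6}
  b2: DF={b2,b6}
  b3: DF={b2}
  b4: DF={b2,b6}
  b5: DF={b2,b6}
  b6: DF=∅
  b7: DF={b2,b8}
  b8: DF=∅
  b9: DF=∅

DF(b1) = ["b2", "b6"]

Answer: ["b2", "b6"]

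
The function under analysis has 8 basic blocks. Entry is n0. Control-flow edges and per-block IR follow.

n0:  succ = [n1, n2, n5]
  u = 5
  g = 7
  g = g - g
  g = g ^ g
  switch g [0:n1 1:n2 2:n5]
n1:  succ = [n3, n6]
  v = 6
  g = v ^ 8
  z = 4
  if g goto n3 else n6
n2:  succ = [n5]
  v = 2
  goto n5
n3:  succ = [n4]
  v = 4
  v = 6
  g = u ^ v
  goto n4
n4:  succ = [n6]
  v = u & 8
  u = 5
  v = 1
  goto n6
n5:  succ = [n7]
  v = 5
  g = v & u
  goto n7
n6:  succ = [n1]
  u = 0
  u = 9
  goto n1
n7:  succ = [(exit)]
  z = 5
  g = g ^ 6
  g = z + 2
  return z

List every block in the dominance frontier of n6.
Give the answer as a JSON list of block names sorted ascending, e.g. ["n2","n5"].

Answer: ["n1"]

Analysis:
idom tree: n1←n0 n2←n0 n3←n1 n4←n3 n5←n0 n6←n1 n7←n5
Dom∩ at merges:
  n1: preds {n0,n6}: {n0} ∩ {n0,n1,n6} = {n0}; idom=n0
  n5: preds {n0,n2}: {n0} ∩ {n0,n2} = {n0}; idom=n0
  n6: preds {n1,n4}: {n0,n1} ∩ {n0,n1,n3,n4} = {n0,n1}; idom=n1

Frontier:
  join n1 pred n0: · stop@n0
  join n1 pred n6: n6→n1 stop@n0
  join n5 pred n0: · stop@n0
  join n5 pred n2: n2 stop@n0
  join n6 pred n1: · stop@n1
  join n6 pred n4: n4→n3 stop@n1
  DF(n0)=∅
  DF(n1)={n1}
  DF(n2)={n5}
  DF(n3)={n6}
  DF(n4)={n6}
  DF(n5)=∅
  DF(n6)={n1}
  DF(n7)=∅

DF(n6) = ["n1"]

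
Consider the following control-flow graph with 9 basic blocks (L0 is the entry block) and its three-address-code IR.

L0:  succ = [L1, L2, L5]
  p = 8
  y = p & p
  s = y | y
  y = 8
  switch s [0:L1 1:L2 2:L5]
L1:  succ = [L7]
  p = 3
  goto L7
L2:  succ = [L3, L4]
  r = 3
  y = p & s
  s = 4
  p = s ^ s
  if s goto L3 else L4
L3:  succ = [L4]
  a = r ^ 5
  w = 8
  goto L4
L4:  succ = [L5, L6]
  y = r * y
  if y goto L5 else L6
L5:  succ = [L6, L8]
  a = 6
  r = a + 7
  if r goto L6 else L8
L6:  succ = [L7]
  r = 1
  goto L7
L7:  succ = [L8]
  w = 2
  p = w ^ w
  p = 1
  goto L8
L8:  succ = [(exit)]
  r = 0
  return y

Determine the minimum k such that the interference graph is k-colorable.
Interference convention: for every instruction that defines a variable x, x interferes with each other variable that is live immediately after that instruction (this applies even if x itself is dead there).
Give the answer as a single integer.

Answer: 4

Derivation:
Block summaries:
  L0: def={p,s,y} ue=∅
  L1: def={p} ue=∅
  L2: def={p,r,s,y} ue={p,s}
  L3: def={a,w} ue={r}
  L4: def={y} ue={r,y}
  L5: def={a,r} ue=∅
  L6: def={r} ue=∅
  L7: def={p,w} ue=∅
  L8: def={r} ue={y}

Live sets:
  L0: in=∅ out={p,s,y}
  L1: in={y} out={y}
  L2: in={p,s} out={r,y}
  L3: in={r,y} out={r,y}
  L4: in={r,y} out={y}
  L5: in={y} out={y}
  L6: in={y} out={y}
  L7: in={y} out={y}
  L8: in={y} out=∅

Interfere edges:
  a↔{r,y}
  p↔{r,s,y}
  r↔{a,p,s,w,y}
  s↔{p,r,y}
  w↔{r,y}
  y↔{a,p,r,s,w}

Chromatic number:
  clique {p,r,s,y} ⇒ need ≥ 4
  assign a→c2 p→c2 r→c0 s→c3 w→c2 y→c1 — no edge inside a register ⇒ χ ≤ 4
  χ = 4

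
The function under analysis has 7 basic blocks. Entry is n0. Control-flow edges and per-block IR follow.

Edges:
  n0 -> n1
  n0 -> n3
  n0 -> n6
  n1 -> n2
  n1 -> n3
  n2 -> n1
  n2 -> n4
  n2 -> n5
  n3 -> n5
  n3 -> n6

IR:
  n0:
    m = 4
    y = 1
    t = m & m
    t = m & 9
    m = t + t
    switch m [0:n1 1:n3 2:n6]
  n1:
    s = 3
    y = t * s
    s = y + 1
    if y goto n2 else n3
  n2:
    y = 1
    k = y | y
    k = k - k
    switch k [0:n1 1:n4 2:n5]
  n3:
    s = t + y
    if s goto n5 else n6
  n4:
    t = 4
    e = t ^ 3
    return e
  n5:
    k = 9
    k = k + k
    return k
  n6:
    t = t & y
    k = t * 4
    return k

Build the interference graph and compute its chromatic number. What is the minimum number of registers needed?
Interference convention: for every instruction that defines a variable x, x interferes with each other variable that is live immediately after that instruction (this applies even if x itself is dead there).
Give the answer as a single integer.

Per-block:
  n0 def {m,t,y} use ∅
  n1 def {s,y} use {t}
  n2 def {k,y} use ∅
  n3 def {s} use {t,y}
  n4 def {e,t} use ∅
  n5 def {k} use ∅
  n6 def {k,t} use {t,y}

Backward fixpoint:
  n0: in=∅ out={t,y}
  n1: in={t} out={t,y}
  n2: in={t} out={t}
  n3: in={t,y} out={t,y}
  n4: in=∅ out=∅
  n5: in=∅ out=∅
  n6: in={t,y} out=∅

Interference:
  e↔∅
  k↔{t}
  m↔{t,y}
  s↔{t,y}
  t↔{k,m,s,y}
  y↔{m,s,t}

Chromatic number:
  clique {m,t,y} ⇒ need ≥ 3
  assign e→r0 k→r1 m→r2 s→r2 t→r0 y→r1 — no edge inside a register ⇒ χ ≤ 3
  χ = 3

Answer: 3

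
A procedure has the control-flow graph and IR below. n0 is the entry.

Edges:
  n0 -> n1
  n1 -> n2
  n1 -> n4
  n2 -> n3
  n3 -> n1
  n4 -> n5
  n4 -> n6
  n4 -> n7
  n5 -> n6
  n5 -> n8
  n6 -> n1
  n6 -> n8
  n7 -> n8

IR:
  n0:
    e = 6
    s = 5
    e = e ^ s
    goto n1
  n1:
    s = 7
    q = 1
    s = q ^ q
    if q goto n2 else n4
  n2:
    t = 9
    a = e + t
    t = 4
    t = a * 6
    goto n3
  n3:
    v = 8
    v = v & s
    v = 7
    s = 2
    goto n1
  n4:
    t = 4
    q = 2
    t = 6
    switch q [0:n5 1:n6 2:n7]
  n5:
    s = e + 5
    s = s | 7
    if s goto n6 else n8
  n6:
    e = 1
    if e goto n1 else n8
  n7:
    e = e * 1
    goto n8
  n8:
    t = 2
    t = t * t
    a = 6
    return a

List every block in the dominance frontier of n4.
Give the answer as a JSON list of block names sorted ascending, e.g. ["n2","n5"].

Answer: ["n1"]

Working:
idom tree: n1←n0 n2←n1 n3←n2 n4←n1 n5←n4 n6←n4 n7←n4 n8←n4
Join-block Dom:
  n1: preds {n0,n3,n6}: {n0} ∩ {n0,n1,n2,n3} ∩ {n0,n1,n4,n6} = {n0}; idom=n0
  n6: preds {n4,n5}: {n0,n1,n4} ∩ {n0,n1,n4,n5} = {n0,n1,n4}; idom=n4
  n8: preds {n5,n6,n7}: {n0,n1,n4,n5} ∩ {n0,n1,n4,n6} ∩ {n0,n1,n4,n7} = {n0,n1,n4}; idom=n4

Frontier:
  n1←n0: walk · to n0
  n1←n3: walk n3→n2→n1 to n0
  n1←n6: walk n6→n4→n1 to n0
  n6←n4: walk · to n4
  n6←n5: walk n5 to n4
  n8←n5: walk n5 to n4
  n8←n6: walk n6 to n4
  n8←n7: walk n7 to n4
  DF(n0)=∅
  DF(n1)={n1}
  DF(n2)={n1}
  DF(n3)={n1}
  DF(n4)={n1}
  DF(n5)={n6,n8}
  DF(n6)={n1,n8}
  DF(n7)={n8}
  DF(n8)=∅

DF(n4) = ["n1"]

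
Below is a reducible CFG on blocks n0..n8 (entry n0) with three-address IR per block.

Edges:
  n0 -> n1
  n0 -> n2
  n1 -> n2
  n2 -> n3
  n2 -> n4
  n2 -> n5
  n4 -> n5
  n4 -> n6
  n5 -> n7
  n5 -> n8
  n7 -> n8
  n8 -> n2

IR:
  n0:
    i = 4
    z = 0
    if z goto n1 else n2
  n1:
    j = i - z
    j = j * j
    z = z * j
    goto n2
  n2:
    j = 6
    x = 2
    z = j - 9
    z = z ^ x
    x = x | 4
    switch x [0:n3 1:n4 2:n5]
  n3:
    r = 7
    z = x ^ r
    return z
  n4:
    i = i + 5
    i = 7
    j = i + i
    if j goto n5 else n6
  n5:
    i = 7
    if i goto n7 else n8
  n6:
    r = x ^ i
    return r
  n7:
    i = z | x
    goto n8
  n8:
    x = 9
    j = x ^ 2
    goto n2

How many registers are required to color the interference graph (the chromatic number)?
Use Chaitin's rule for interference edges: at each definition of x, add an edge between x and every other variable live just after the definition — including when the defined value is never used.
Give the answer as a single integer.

Answer: 4

Working:
def/use:
  n0: def={i,z} ue=∅
  n1: def={j,z} ue={i,z}
  n2: def={j,x,z} ue=∅
  n3: def={r,z} ue={x}
  n4: def={i,j} ue={i}
  n5: def={i} ue=∅
  n6: def={r} ue={i,x}
  n7: def={i} ue={x,z}
  n8: def={j,x} ue=∅

Live sets:
  n0 li=∅ lo={i,z}
  n1 li={i,z} lo={i}
  n2 li={i} lo={i,x,z}
  n3 li={x} lo=∅
  n4 li={i,x,z} lo={i,x,z}
  n5 li={x,z} lo={i,x,z}
  n6 li={i,x} lo=∅
  n7 li={x,z} lo={i}
  n8 li={i} lo={i}

Conflict graph:
  i: {j,x,z}
  j: {i,x,z}
  r: {x}
  x: {i,j,r,z}
  z: {i,j,x}

Registers:
  clique {i,j,x,z} ⇒ need ≥ 4
  4-colouring: c0={x}  c1={i,r}  c2={j}  c3={z}
  χ = 4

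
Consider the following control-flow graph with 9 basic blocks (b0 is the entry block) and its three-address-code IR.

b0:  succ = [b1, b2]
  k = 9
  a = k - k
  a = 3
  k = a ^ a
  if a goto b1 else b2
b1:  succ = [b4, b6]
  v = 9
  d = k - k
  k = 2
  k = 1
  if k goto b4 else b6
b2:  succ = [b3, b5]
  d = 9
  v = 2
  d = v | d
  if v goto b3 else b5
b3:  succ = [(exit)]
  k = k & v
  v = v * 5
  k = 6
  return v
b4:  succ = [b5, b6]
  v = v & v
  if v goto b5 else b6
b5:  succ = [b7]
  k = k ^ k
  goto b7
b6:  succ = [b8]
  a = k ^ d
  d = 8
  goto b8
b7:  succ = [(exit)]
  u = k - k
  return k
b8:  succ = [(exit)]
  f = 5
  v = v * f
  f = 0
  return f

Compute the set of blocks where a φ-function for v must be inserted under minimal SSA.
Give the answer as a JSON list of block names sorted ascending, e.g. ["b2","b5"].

idom tree: b1←b0 b2←b0 b3←b2 b4←b1 b5←b0 b6←b1 b7←b5 b8←b6
Dom at joins:
  b5: preds {b2,b4}: {b0,b2} ∩ {b0,b1,b4} = {b0}; idom=b0
  b6: preds {b1,b4}: {b0,b1} ∩ {b0,b1,b4} = {b0,b1}; idom=b1

Frontier:
  join b5 pred b2: b2 stop@b0
  join b5 pred b4: b4→b1 stop@b0
  join b6 pred b1: · stop@b1
  join b6 pred b4: b4 stop@b1
  b0: DF=∅
  b1: DF={b5}
  b2: DF={b5}
  b3: DF=∅
  b4: DF={b5,b6}
  b5: DF=∅
  b6: DF=∅
  b7: DF=∅
  b8: DF=∅

φ for v: defs {b1,b2,b3,b4,b8}
  DF⁺ = {b5,b6}

Answer: ["b5", "b6"]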